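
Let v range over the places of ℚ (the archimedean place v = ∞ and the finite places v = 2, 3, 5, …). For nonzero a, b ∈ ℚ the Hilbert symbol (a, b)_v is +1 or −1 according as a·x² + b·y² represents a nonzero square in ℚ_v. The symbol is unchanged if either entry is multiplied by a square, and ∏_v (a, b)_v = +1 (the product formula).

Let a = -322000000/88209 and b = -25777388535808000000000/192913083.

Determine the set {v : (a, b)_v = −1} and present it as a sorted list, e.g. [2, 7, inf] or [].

[3, 5, 29, inf]

(a, b) ≡ (-322, -1820910) mod (ℚ^×)²; places V = {2, 3, 5, 7, 11, 13, 23, 29, ∞}.
(a,b)_2: α=7, β=23; u≡7, v≡1 (mod 8); ε(u)ε(v)=1·0, αω(v)=7·0, βω(u)=23·0; sum ≡ 0  ⇒  +1.
(a,b)_29: α=0, u≡17; β=1, v≡9 (mod 29); (17|29)=-1, (9|29)=+1; sign (−1)^0·-1^1·+1^0 = -1.
(a,b)_23: α=1, u≡2; β=3, v≡15 (mod 23); (2|23)=+1, (15|23)=-1; sign (−1)^1·+1^3·-1^1 = +1.
(a,b)_5: α=6, u≡3; β=9, v≡3 (mod 5); (3|5)=-1, (3|5)=-1; sign (−1)^0·-1^9·-1^6 = -1.
(a,b)_7: α=1, u≡5; β=3, v≡4 (mod 7); (5|7)=-1, (4|7)=+1; sign (−1)^1·-1^3·+1^1 = +1.
(a,b)_3: α=-6, u≡2; β=-13, v≡2 (mod 3); (2|3)=-1, (2|3)=-1; sign (−1)^0·-1^-13·-1^-6 = -1.
(a,b)_∞: sgn(-322)=−, sgn(-1820910)=−, so -1.
(a,b)_13: α=0, u≡4; β=1, v≡8 (mod 13); (4|13)=+1, (8|13)=-1; sign (−1)^0·+1^1·-1^0 = +1.
(a,b)_11: α=-2, u≡10; β=-2, v≡6 (mod 11); (10|11)=-1, (6|11)=-1; sign (−1)^0·-1^-2·-1^-2 = +1.
(-322, -1820910 / ℚ) ramifies at {3, 5, 29, ∞}: a division algebra.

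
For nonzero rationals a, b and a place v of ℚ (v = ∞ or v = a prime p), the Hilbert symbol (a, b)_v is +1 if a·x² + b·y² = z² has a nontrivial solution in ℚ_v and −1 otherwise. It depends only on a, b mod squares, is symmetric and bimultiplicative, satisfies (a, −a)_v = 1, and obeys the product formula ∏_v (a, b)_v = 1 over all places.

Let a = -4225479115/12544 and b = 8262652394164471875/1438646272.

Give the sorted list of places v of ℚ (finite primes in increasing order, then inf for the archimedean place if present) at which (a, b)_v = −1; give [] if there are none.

[7, 13]

Mod squares: a ≡ -715, b ≡ 85085. Check v ∈ {∞, 2, 3, 5, 7, 11, 13, 17}.
v=∞: -715 < 0 and 85085 > 0  ⇒  (a,b)_∞ = +1.
v=3: a=3^0·(≡2), b=3^2·(≡2) mod 3; (2|3)=-1, (2|3)=-1; (−1)^{0·2·1}·(-1)^2·(-1)^0 = +1.
v=13: a=13^3·(≡10), b=13^5·(≡8) mod 13; (10|13)=+1, (8|13)=-1; (−1)^{3·5·6}·(+1)^5·(-1)^3 = -1.
v=11: a=11^3·(≡3), b=11^5·(≡10) mod 11; (3|11)=+1, (10|11)=-1; (−1)^{3·5·5}·(+1)^5·(-1)^3 = +1.
v=5: a=5^1·(≡3), b=5^5·(≡3) mod 5; (3|5)=-1, (3|5)=-1; (−1)^{1·5·2}·(-1)^5·(-1)^1 = +1.
v=7: a=7^-2·(≡6), b=7^-3·(≡6) mod 7; (6|7)=-1, (6|7)=-1; (−1)^{-2·-3·3}·(-1)^-3·(-1)^-2 = -1.
v=17: a=17^2·(≡16), b=17^3·(≡12) mod 17; (16|17)=+1, (12|17)=-1; (−1)^{2·3·8}·(+1)^3·(-1)^2 = +1.
v=2: v_2(a)=-8, v_2(b)=-22; units ≡ 5, 5 (mod 8); ε·ε+αω+βω = 0·0+-8·1+-22·1 ≡ 0  ⇒  (a,b)_2 = +1.
(-715, 85085 / ℚ) ramifies at {7, 13}: a division algebra.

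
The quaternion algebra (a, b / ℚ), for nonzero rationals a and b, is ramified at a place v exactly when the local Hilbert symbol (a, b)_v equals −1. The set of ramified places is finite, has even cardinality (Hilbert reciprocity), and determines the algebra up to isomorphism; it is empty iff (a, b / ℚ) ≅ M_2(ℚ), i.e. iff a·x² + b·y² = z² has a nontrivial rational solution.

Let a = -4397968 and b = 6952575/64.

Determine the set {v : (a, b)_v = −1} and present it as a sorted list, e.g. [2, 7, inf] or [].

Mod squares: a ≡ -274873, b ≡ 278103. Check v ∈ {∞, 2, 3, 5, 7, 17, 19, 23, 37, 41}.
v=2: v_2(a)=4, v_2(b)=-6; units ≡ 7, 7 (mod 8); ε·ε+αω+βω = 1·1+4·0+-6·0 ≡ 1  ⇒  (a,b)_2 = -1.
v=5: a=5^0·(≡2), b=5^2·(≡2) mod 5; (2|5)=-1, (2|5)=-1; (−1)^{0·2·2}·(-1)^2·(-1)^0 = +1.
v=3: a=3^0·(≡2), b=3^1·(≡1) mod 3; (2|3)=-1, (1|3)=+1; (−1)^{0·1·1}·(-1)^1·(+1)^0 = -1.
v=41: a=41^0·(≡20), b=41^1·(≡16) mod 41; (20|41)=+1, (16|41)=+1; (−1)^{0·1·20}·(+1)^1·(+1)^0 = +1.
v=17: a=17^1·(≡2), b=17^1·(≡7) mod 17; (2|17)=+1, (7|17)=-1; (−1)^{1·1·8}·(+1)^1·(-1)^1 = -1.
v=23: a=23^1·(≡6), b=23^0·(≡19) mod 23; (6|23)=+1, (19|23)=-1; (−1)^{1·0·11}·(+1)^0·(-1)^1 = -1.
v=19: a=19^1·(≡5), b=19^1·(≡6) mod 19; (5|19)=+1, (6|19)=+1; (−1)^{1·1·9}·(+1)^1·(+1)^1 = -1.
v=37: a=37^1·(≡17), b=37^0·(≡28) mod 37; (17|37)=-1, (28|37)=+1; (−1)^{1·0·18}·(-1)^0·(+1)^1 = +1.
v=7: a=7^0·(≡6), b=7^1·(≡2) mod 7; (6|7)=-1, (2|7)=+1; (−1)^{0·1·3}·(-1)^1·(+1)^0 = -1.
v=∞: -274873 < 0 and 278103 > 0  ⇒  (a,b)_∞ = +1.
(-274873, 278103 / ℚ) ramifies at {2, 3, 7, 17, 19, 23}: a division algebra.

[2, 3, 7, 17, 19, 23]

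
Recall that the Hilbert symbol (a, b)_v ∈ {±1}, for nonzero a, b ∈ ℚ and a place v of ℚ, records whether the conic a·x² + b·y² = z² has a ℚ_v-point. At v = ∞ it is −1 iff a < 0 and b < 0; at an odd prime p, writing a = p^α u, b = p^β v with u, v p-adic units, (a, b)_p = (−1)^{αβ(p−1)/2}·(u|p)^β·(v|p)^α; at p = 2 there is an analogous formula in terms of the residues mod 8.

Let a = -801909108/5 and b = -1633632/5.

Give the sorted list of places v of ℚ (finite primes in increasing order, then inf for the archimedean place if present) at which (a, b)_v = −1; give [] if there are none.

[7, 13, 17, inf]

(a, b) ≡ (-65, -510510) mod (ℚ^×)²; places V = {2, 3, 5, 7, 11, 13, 17, ∞}.
(a,b)_5: α=-1, u≡2; β=-1, v≡3 (mod 5); (2|5)=-1, (3|5)=-1; sign (−1)^0·-1^-1·-1^-1 = +1.
(a,b)_7: α=2, u≡5; β=1, v≡5 (mod 7); (5|7)=-1, (5|7)=-1; sign (−1)^0·-1^1·-1^2 = -1.
(a,b)_17: α=2, u≡14; β=1, v≡1 (mod 17); (14|17)=-1, (1|17)=+1; sign (−1)^0·-1^1·+1^2 = -1.
(a,b)_∞: sgn(-65)=−, sgn(-510510)=−, so -1.
(a,b)_3: α=2, u≡1; β=1, v≡2 (mod 3); (1|3)=+1, (2|3)=-1; sign (−1)^0·+1^1·-1^2 = +1.
(a,b)_2: α=2, β=5; u≡7, v≡1 (mod 8); ε(u)ε(v)=1·0, αω(v)=2·0, βω(u)=5·0; sum ≡ 0  ⇒  +1.
(a,b)_13: α=1, u≡7; β=1, v≡4 (mod 13); (7|13)=-1, (4|13)=+1; sign (−1)^0·-1^1·+1^1 = -1.
(a,b)_11: α=2, u≡4; β=1, v≡2 (mod 11); (4|11)=+1, (2|11)=-1; sign (−1)^0·+1^1·-1^2 = +1.
(-65, -510510 / ℚ) ramifies at {7, 13, 17, ∞}: a division algebra.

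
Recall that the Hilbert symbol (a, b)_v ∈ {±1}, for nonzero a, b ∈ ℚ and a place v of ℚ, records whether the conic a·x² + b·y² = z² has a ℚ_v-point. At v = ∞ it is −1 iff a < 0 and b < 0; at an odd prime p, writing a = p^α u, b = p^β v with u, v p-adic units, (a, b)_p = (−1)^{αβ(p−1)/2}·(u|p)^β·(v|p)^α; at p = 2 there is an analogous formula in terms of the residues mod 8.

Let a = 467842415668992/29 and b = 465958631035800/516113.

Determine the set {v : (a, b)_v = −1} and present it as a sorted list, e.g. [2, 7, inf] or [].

(a, b) ≡ (2460563, 490854) mod (ℚ^×)²; places V = {2, 3, 5, 7, 13, 17, 23, 29, 31, 37, ∞}.
(a,b)_31: α=1, u≡29; β=1, v≡17 (mod 31); (29|31)=-1, (17|31)=-1; sign (−1)^1·-1^1·-1^1 = -1.
(a,b)_3: α=2, u≡2; β=5, v≡1 (mod 3); (2|3)=-1, (1|3)=+1; sign (−1)^0·-1^5·+1^2 = -1.
(a,b)_7: α=3, u≡1; β=1, v≡5 (mod 7); (1|7)=+1, (5|7)=-1; sign (−1)^1·+1^1·-1^3 = +1.
(a,b)_23: α=1, u≡9; β=2, v≡5 (mod 23); (9|23)=+1, (5|23)=-1; sign (−1)^0·+1^2·-1^1 = -1.
(a,b)_2: α=8, β=3; u≡3, v≡3 (mod 8); ε(u)ε(v)=1·1, αω(v)=8·1, βω(u)=3·1; sum ≡ 0  ⇒  +1.
(a,b)_13: α=2, u≡10; β=-1, v≡7 (mod 13); (10|13)=+1, (7|13)=-1; sign (−1)^0·+1^-1·-1^2 = +1.
(a,b)_29: α=-1, u≡6; β=-1, v≡21 (mod 29); (6|29)=+1, (21|29)=-1; sign (−1)^0·+1^-1·-1^-1 = -1.
(a,b)_5: α=0, u≡3; β=2, v≡4 (mod 5); (3|5)=-1, (4|5)=+1; sign (−1)^0·-1^2·+1^0 = +1.
(a,b)_17: α=3, u≡15; β=4, v≡16 (mod 17); (15|17)=+1, (16|17)=+1; sign (−1)^0·+1^4·+1^3 = +1.
(a,b)_∞: sgn(2460563)=+, sgn(490854)=+, so +1.
(a,b)_37: α=0, u≡21; β=-2, v≡11 (mod 37); (21|37)=+1, (11|37)=+1; sign (−1)^0·+1^-2·+1^0 = +1.
Ram(2460563, 490854) = {3, 23, 29, 31}; no ℚ_3-point on the conic.

[3, 23, 29, 31]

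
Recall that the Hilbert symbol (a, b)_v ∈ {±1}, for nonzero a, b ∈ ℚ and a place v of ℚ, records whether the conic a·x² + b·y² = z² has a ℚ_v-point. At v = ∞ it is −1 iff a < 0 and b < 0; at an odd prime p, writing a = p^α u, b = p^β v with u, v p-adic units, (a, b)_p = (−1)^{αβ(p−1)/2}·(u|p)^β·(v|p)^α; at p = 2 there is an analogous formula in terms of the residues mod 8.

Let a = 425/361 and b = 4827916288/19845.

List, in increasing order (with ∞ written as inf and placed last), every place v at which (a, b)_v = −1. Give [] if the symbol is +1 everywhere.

Mod squares: a ≡ 17, b ≡ 139490. Check v ∈ {∞, 2, 3, 5, 7, 13, 17, 19, 29, 37}.
v=19: a=19^-2·(≡7), b=19^0·(≡9) mod 19; (7|19)=+1, (9|19)=+1; (−1)^{-2·0·9}·(+1)^0·(+1)^-2 = +1.
v=∞: 17 > 0 and 139490 > 0  ⇒  (a,b)_∞ = +1.
v=37: a=37^0·(≡35), b=37^1·(≡36) mod 37; (35|37)=-1, (36|37)=+1; (−1)^{0·1·18}·(-1)^1·(+1)^0 = -1.
v=7: a=7^0·(≡3), b=7^-2·(≡1) mod 7; (3|7)=-1, (1|7)=+1; (−1)^{0·-2·3}·(-1)^-2·(+1)^0 = +1.
v=17: a=17^1·(≡2), b=17^0·(≡5) mod 17; (2|17)=+1, (5|17)=-1; (−1)^{1·0·8}·(+1)^0·(-1)^1 = -1.
v=29: a=29^0·(≡26), b=29^1·(≡4) mod 29; (26|29)=-1, (4|29)=+1; (−1)^{0·1·14}·(-1)^1·(+1)^0 = -1.
v=2: v_2(a)=0, v_2(b)=11; units ≡ 1, 1 (mod 8); ε·ε+αω+βω = 0·0+0·0+11·0 ≡ 0  ⇒  (a,b)_2 = +1.
v=3: a=3^0·(≡2), b=3^-4·(≡2) mod 3; (2|3)=-1, (2|3)=-1; (−1)^{0·-4·1}·(-1)^-4·(-1)^0 = +1.
v=13: a=13^0·(≡10), b=13^3·(≡7) mod 13; (10|13)=+1, (7|13)=-1; (−1)^{0·3·6}·(+1)^3·(-1)^0 = +1.
v=5: a=5^2·(≡2), b=5^-1·(≡2) mod 5; (2|5)=-1, (2|5)=-1; (−1)^{2·-1·2}·(-1)^-1·(-1)^2 = -1.
Ram(17, 139490) = {5, 17, 29, 37}; no ℚ_5-point on the conic.

[5, 17, 29, 37]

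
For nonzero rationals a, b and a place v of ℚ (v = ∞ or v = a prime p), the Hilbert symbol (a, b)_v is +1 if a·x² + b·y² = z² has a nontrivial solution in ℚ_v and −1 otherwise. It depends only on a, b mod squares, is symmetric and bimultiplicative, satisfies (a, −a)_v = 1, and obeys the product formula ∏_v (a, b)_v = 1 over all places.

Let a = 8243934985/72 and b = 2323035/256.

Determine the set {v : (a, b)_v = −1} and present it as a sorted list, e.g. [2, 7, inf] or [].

(a, b) ≡ (27170, 715) mod (ℚ^×)²; places V = {2, 3, 5, 11, 13, 19, 41, ∞}.
(a,b)_19: α=3, u≡11; β=2, v≡12 (mod 19); (11|19)=+1, (12|19)=-1; sign (−1)^0·+1^2·-1^3 = -1.
(a,b)_41: α=2, u≡3; β=0, v≡18 (mod 41); (3|41)=-1, (18|41)=+1; sign (−1)^0·-1^0·+1^2 = +1.
(a,b)_∞: sgn(27170)=+, sgn(715)=+, so +1.
(a,b)_2: α=-3, β=-8; u≡1, v≡3 (mod 8); ε(u)ε(v)=0·1, αω(v)=-3·1, βω(u)=-8·0; sum ≡ 1  ⇒  -1.
(a,b)_11: α=1, u≡2; β=1, v≡6 (mod 11); (2|11)=-1, (6|11)=-1; sign (−1)^1·-1^1·-1^1 = -1.
(a,b)_5: α=1, u≡1; β=1, v≡2 (mod 5); (1|5)=+1, (2|5)=-1; sign (−1)^0·+1^1·-1^1 = -1.
(a,b)_3: α=-2, u≡2; β=2, v≡1 (mod 3); (2|3)=-1, (1|3)=+1; sign (−1)^0·-1^2·+1^-2 = +1.
(a,b)_13: α=1, u≡10; β=1, v≡4 (mod 13); (10|13)=+1, (4|13)=+1; sign (−1)^0·+1^1·+1^1 = +1.
(27170, 715 / ℚ) ramifies at {2, 5, 11, 19}: a division algebra.

[2, 5, 11, 19]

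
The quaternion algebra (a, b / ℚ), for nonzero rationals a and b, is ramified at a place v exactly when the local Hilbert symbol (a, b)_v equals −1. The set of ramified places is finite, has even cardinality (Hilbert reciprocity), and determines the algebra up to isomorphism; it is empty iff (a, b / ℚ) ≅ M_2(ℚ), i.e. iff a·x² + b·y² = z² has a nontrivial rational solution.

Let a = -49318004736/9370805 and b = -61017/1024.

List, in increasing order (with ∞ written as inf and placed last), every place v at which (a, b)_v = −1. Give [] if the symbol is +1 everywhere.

Mod squares: a ≡ -2730, b ≡ -33. Check v ∈ {∞, 2, 3, 5, 7, 11, 13, 37, 43}.
v=3: a=3^7·(≡2), b=3^1·(≡1) mod 3; (2|3)=-1, (1|3)=+1; (−1)^{7·1·1}·(-1)^1·(+1)^7 = +1.
v=13: a=13^1·(≡5), b=13^0·(≡7) mod 13; (5|13)=-1, (7|13)=-1; (−1)^{1·0·6}·(-1)^0·(-1)^1 = -1.
v=37: a=37^-4·(≡8), b=37^0·(≡25) mod 37; (8|37)=-1, (25|37)=+1; (−1)^{-4·0·18}·(-1)^0·(+1)^-4 = +1.
v=43: a=43^0·(≡42), b=43^2·(≡31) mod 43; (42|43)=-1, (31|43)=+1; (−1)^{0·2·21}·(-1)^2·(+1)^0 = +1.
v=5: a=5^-1·(≡4), b=5^0·(≡2) mod 5; (4|5)=+1, (2|5)=-1; (−1)^{-1·0·2}·(+1)^0·(-1)^-1 = -1.
v=11: a=11^2·(≡3), b=11^1·(≡8) mod 11; (3|11)=+1, (8|11)=-1; (−1)^{2·1·5}·(+1)^1·(-1)^2 = +1.
v=∞: -2730 < 0 and -33 < 0  ⇒  (a,b)_∞ = -1.
v=7: a=7^1·(≡1), b=7^0·(≡1) mod 7; (1|7)=+1, (1|7)=+1; (−1)^{1·0·3}·(+1)^0·(+1)^1 = +1.
v=2: v_2(a)=11, v_2(b)=-10; units ≡ 3, 7 (mod 8); ε·ε+αω+βω = 1·1+11·0+-10·1 ≡ 1  ⇒  (a,b)_2 = -1.
Ram(-2730, -33) = {2, 5, 13, ∞}; no ℚ_2-point on the conic.

[2, 5, 13, inf]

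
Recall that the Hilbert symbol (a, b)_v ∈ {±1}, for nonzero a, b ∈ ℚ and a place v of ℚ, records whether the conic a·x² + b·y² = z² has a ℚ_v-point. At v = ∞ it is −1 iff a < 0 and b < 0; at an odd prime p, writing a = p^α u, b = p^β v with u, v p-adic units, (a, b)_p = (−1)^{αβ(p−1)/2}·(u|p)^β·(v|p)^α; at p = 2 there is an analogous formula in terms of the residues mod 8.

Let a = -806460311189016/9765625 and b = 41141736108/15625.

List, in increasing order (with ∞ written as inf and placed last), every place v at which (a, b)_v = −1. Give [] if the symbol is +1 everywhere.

[2, 19]

(a, b) ≡ (-646, 323) mod (ℚ^×)²; places V = {2, 3, 5, 11, 17, 19, ∞}.
(a,b)_3: α=10, u≡2; β=6, v≡2 (mod 3); (2|3)=-1, (2|3)=-1; sign (−1)^0·-1^6·-1^10 = +1.
(a,b)_∞: sgn(-646)=−, sgn(323)=+, so +1.
(a,b)_17: α=1, u≡1; β=1, v≡4 (mod 17); (1|17)=+1, (4|17)=+1; sign (−1)^0·+1^1·+1^1 = +1.
(a,b)_5: α=-10, u≡4; β=-6, v≡3 (mod 5); (4|5)=+1, (3|5)=-1; sign (−1)^0·+1^-6·-1^-10 = +1.
(a,b)_11: α=4, u≡9; β=2, v≡5 (mod 11); (9|11)=+1, (5|11)=+1; sign (−1)^0·+1^2·+1^4 = +1.
(a,b)_19: α=3, u≡16; β=3, v≡1 (mod 19); (16|19)=+1, (1|19)=+1; sign (−1)^1·+1^3·+1^3 = -1.
(a,b)_2: α=3, β=2; u≡5, v≡3 (mod 8); ε(u)ε(v)=0·1, αω(v)=3·1, βω(u)=2·1; sum ≡ 1  ⇒  -1.
|Ram(-646, 323)| = 2, even; anisotropic at {2, 19}.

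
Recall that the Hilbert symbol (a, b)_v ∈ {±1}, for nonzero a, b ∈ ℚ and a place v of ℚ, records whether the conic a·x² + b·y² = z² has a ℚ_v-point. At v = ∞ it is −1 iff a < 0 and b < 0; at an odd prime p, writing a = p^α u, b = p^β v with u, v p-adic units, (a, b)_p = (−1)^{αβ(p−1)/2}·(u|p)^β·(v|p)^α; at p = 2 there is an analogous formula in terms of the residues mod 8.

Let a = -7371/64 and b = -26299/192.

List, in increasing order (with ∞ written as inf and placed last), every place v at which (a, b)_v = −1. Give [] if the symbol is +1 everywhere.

[3, inf]

(a, b) ≡ (-91, -273) mod (ℚ^×)²; places V = {2, 3, 7, 13, 17, ∞}.
(a,b)_7: α=1, u≡4; β=1, v≡3 (mod 7); (4|7)=+1, (3|7)=-1; sign (−1)^1·+1^1·-1^1 = +1.
(a,b)_2: α=-6, β=-6; u≡5, v≡7 (mod 8); ε(u)ε(v)=0·1, αω(v)=-6·0, βω(u)=-6·1; sum ≡ 0  ⇒  +1.
(a,b)_∞: sgn(-91)=−, sgn(-273)=−, so -1.
(a,b)_3: α=4, u≡2; β=-1, v≡2 (mod 3); (2|3)=-1, (2|3)=-1; sign (−1)^0·-1^-1·-1^4 = -1.
(a,b)_13: α=1, u≡8; β=1, v≡7 (mod 13); (8|13)=-1, (7|13)=-1; sign (−1)^0·-1^1·-1^1 = +1.
(a,b)_17: α=0, u≡11; β=2, v≡9 (mod 17); (11|17)=-1, (9|17)=+1; sign (−1)^0·-1^2·+1^0 = +1.
(-91, -273 / ℚ) ramifies at {3, ∞}: a division algebra.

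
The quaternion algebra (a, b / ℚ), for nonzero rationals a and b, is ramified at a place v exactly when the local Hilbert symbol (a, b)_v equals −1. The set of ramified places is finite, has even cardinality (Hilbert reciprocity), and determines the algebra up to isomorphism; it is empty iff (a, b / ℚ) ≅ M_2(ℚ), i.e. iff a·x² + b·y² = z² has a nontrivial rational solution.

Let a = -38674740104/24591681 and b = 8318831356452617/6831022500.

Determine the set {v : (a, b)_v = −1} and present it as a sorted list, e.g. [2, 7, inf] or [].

[7, 11]

(a, b) ≡ (-34034, 17) mod (ℚ^×)²; places V = {2, 3, 5, 7, 11, 13, 17, 19, 29, 41, ∞}.
(a,b)_17: α=1, u≡4; β=1, v≡13 (mod 17); (4|17)=+1, (13|17)=+1; sign (−1)^0·+1^1·+1^1 = +1.
(a,b)_5: α=0, u≡1; β=-4, v≡2 (mod 5); (1|5)=+1, (2|5)=-1; sign (−1)^0·+1^-4·-1^0 = +1.
(a,b)_41: α=2, u≡21; β=2, v≡34 (mod 41); (21|41)=+1, (34|41)=-1; sign (−1)^0·+1^2·-1^2 = +1.
(a,b)_13: α=3, u≡5; β=2, v≡10 (mod 13); (5|13)=-1, (10|13)=+1; sign (−1)^0·-1^2·+1^3 = +1.
(a,b)_3: α=-4, u≡1; β=-2, v≡2 (mod 3); (1|3)=+1, (2|3)=-1; sign (−1)^0·+1^-2·-1^-4 = +1.
(a,b)_11: α=1, u≡2; β=4, v≡10 (mod 11); (2|11)=-1, (10|11)=-1; sign (−1)^0·-1^4·-1^1 = -1.
(a,b)_7: α=1, u≡6; β=6, v≡5 (mod 7); (6|7)=-1, (5|7)=-1; sign (−1)^0·-1^6·-1^1 = -1.
(a,b)_19: α=-2, u≡3; β=-2, v≡16 (mod 19); (3|19)=-1, (16|19)=+1; sign (−1)^0·-1^-2·+1^-2 = +1.
(a,b)_29: α=-2, u≡17; β=-2, v≡14 (mod 29); (17|29)=-1, (14|29)=-1; sign (−1)^0·-1^-2·-1^-2 = +1.
(a,b)_∞: sgn(-34034)=−, sgn(17)=+, so +1.
(a,b)_2: α=3, β=-2; u≡7, v≡1 (mod 8); ε(u)ε(v)=1·0, αω(v)=3·0, βω(u)=-2·0; sum ≡ 0  ⇒  +1.
Ram(-34034, 17) = {7, 11}; no ℚ_7-point on the conic.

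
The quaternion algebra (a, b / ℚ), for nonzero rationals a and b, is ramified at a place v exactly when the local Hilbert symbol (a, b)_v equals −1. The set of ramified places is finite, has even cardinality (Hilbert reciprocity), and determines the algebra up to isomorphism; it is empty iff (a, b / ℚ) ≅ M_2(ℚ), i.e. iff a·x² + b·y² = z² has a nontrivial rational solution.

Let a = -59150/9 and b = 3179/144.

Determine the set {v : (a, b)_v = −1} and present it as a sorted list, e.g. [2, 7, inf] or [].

Mod squares: a ≡ -14, b ≡ 11. Check v ∈ {∞, 2, 3, 5, 7, 11, 13, 17}.
v=7: a=7^1·(≡3), b=7^0·(≡2) mod 7; (3|7)=-1, (2|7)=+1; (−1)^{1·0·3}·(-1)^0·(+1)^1 = +1.
v=13: a=13^2·(≡3), b=13^0·(≡7) mod 13; (3|13)=+1, (7|13)=-1; (−1)^{2·0·6}·(+1)^0·(-1)^2 = +1.
v=3: a=3^-2·(≡1), b=3^-2·(≡2) mod 3; (1|3)=+1, (2|3)=-1; (−1)^{-2·-2·1}·(+1)^-2·(-1)^-2 = +1.
v=∞: -14 < 0 and 11 > 0  ⇒  (a,b)_∞ = +1.
v=2: v_2(a)=1, v_2(b)=-4; units ≡ 1, 3 (mod 8); ε·ε+αω+βω = 0·1+1·1+-4·0 ≡ 1  ⇒  (a,b)_2 = -1.
v=5: a=5^2·(≡1), b=5^0·(≡1) mod 5; (1|5)=+1, (1|5)=+1; (−1)^{2·0·2}·(+1)^0·(+1)^2 = +1.
v=11: a=11^0·(≡7), b=11^1·(≡3) mod 11; (7|11)=-1, (3|11)=+1; (−1)^{0·1·5}·(-1)^1·(+1)^0 = -1.
v=17: a=17^0·(≡3), b=17^2·(≡12) mod 17; (3|17)=-1, (12|17)=-1; (−1)^{0·2·8}·(-1)^2·(-1)^0 = +1.
|Ram(-14, 11)| = 2, even; anisotropic at {2, 11}.

[2, 11]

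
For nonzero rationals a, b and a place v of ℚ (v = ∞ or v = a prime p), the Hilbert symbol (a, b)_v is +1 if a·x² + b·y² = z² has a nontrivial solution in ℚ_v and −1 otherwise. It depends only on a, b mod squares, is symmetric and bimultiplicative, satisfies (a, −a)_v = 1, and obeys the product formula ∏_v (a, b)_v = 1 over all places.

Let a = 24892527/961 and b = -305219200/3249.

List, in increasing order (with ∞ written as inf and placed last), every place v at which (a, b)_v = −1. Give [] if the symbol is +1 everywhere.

[2, 3, 11, 29]

(a, b) ≡ (18183, -190762) mod (ℚ^×)²; places V = {2, 3, 5, 11, 13, 19, 23, 29, 31, 37, ∞}.
(a,b)_19: α=1, u≡11; β=-2, v≡16 (mod 19); (11|19)=+1, (16|19)=+1; sign (−1)^0·+1^-2·+1^1 = +1.
(a,b)_2: α=0, β=7; u≡7, v≡3 (mod 8); ε(u)ε(v)=1·1, αω(v)=0·1, βω(u)=7·0; sum ≡ 1  ⇒  -1.
(a,b)_13: α=0, u≡3; β=1, v≡10 (mod 13); (3|13)=+1, (10|13)=+1; sign (−1)^0·+1^1·+1^0 = +1.
(a,b)_∞: sgn(18183)=+, sgn(-190762)=−, so +1.
(a,b)_37: α=2, u≡21; β=0, v≡3 (mod 37); (21|37)=+1, (3|37)=+1; sign (−1)^0·+1^0·+1^2 = +1.
(a,b)_5: α=0, u≡2; β=2, v≡3 (mod 5); (2|5)=-1, (3|5)=-1; sign (−1)^0·-1^2·-1^0 = +1.
(a,b)_11: α=1, u≡1; β=1, v≡9 (mod 11); (1|11)=+1, (9|11)=+1; sign (−1)^1·+1^1·+1^1 = -1.
(a,b)_23: α=0, u≡1; β=1, v≡8 (mod 23); (1|23)=+1, (8|23)=+1; sign (−1)^0·+1^1·+1^0 = +1.
(a,b)_31: α=-2, u≡23; β=0, v≡24 (mod 31); (23|31)=-1, (24|31)=-1; sign (−1)^0·-1^0·-1^-2 = +1.
(a,b)_29: α=1, u≡27; β=1, v≡25 (mod 29); (27|29)=-1, (25|29)=+1; sign (−1)^0·-1^1·+1^1 = -1.
(a,b)_3: α=1, u≡1; β=-2, v≡2 (mod 3); (1|3)=+1, (2|3)=-1; sign (−1)^0·+1^-2·-1^1 = -1.
Ram(18183, -190762) = {2, 3, 11, 29}; no ℚ_2-point on the conic.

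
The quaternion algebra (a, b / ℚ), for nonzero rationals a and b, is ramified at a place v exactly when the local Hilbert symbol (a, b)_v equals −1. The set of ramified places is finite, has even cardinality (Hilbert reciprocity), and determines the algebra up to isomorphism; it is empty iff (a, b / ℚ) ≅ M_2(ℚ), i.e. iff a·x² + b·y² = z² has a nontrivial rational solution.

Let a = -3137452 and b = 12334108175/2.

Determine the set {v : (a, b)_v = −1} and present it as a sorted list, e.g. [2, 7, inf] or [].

Mod squares: a ≡ -784363, b ≡ 2494. Check v ∈ {∞, 2, 5, 17, 29, 37, 43}.
v=∞: -784363 < 0 and 2494 > 0  ⇒  (a,b)_∞ = +1.
v=37: a=37^1·(≡8), b=37^2·(≡19) mod 37; (8|37)=-1, (19|37)=-1; (−1)^{1·2·18}·(-1)^2·(-1)^1 = -1.
v=29: a=29^1·(≡11), b=29^1·(≡23) mod 29; (11|29)=-1, (23|29)=+1; (−1)^{1·1·14}·(-1)^1·(+1)^1 = -1.
v=2: v_2(a)=2, v_2(b)=-1; units ≡ 5, 7 (mod 8); ε·ε+αω+βω = 0·1+2·0+-1·1 ≡ 1  ⇒  (a,b)_2 = -1.
v=5: a=5^0·(≡3), b=5^2·(≡1) mod 5; (3|5)=-1, (1|5)=+1; (−1)^{0·2·2}·(-1)^2·(+1)^0 = +1.
v=43: a=43^1·(≡7), b=43^1·(≡6) mod 43; (7|43)=-1, (6|43)=+1; (−1)^{1·1·21}·(-1)^1·(+1)^1 = +1.
v=17: a=17^1·(≡13), b=17^2·(≡12) mod 17; (13|17)=+1, (12|17)=-1; (−1)^{1·2·8}·(+1)^2·(-1)^1 = -1.
Ram(-784363, 2494) = {2, 17, 29, 37}; no ℚ_2-point on the conic.

[2, 17, 29, 37]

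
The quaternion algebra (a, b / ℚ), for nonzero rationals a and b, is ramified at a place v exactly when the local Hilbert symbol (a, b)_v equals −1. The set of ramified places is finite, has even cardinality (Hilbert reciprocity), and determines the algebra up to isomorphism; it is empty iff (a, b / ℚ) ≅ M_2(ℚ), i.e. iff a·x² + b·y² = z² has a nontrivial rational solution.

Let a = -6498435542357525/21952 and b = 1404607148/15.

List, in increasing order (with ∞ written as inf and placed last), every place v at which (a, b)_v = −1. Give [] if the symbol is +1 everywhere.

[5, 29]

Mod squares: a ≡ -203, b ≡ 203205. Check v ∈ {∞, 2, 3, 5, 7, 13, 17, 19, 23, 29, 31}.
v=7: a=7^-3·(≡3), b=7^2·(≡4) mod 7; (3|7)=-1, (4|7)=+1; (−1)^{-3·2·3}·(-1)^2·(+1)^-3 = +1.
v=5: a=5^2·(≡2), b=5^-1·(≡1) mod 5; (2|5)=-1, (1|5)=+1; (−1)^{2·-1·2}·(-1)^-1·(+1)^2 = -1.
v=31: a=31^2·(≡2), b=31^1·(≡4) mod 31; (2|31)=+1, (4|31)=+1; (−1)^{2·1·15}·(+1)^1·(+1)^2 = +1.
v=3: a=3^0·(≡1), b=3^-1·(≡1) mod 3; (1|3)=+1, (1|3)=+1; (−1)^{0·-1·1}·(+1)^-1·(+1)^0 = +1.
v=∞: -203 < 0 and 203205 > 0  ⇒  (a,b)_∞ = +1.
v=13: a=13^2·(≡6), b=13^0·(≡11) mod 13; (6|13)=-1, (11|13)=-1; (−1)^{2·0·6}·(-1)^0·(-1)^2 = +1.
v=23: a=23^2·(≡2), b=23^3·(≡2) mod 23; (2|23)=+1, (2|23)=+1; (−1)^{2·3·11}·(+1)^3·(+1)^2 = +1.
v=29: a=29^1·(≡28), b=29^0·(≡14) mod 29; (28|29)=+1, (14|29)=-1; (−1)^{1·0·14}·(+1)^0·(-1)^1 = -1.
v=2: v_2(a)=-6, v_2(b)=2; units ≡ 5, 5 (mod 8); ε·ε+αω+βω = 0·0+-6·1+2·1 ≡ 0  ⇒  (a,b)_2 = +1.
v=17: a=17^2·(≡2), b=17^0·(≡1) mod 17; (2|17)=+1, (1|17)=+1; (−1)^{2·0·8}·(+1)^0·(+1)^2 = +1.
v=19: a=19^2·(≡9), b=19^1·(≡7) mod 19; (9|19)=+1, (7|19)=+1; (−1)^{2·1·9}·(+1)^1·(+1)^2 = +1.
(-203, 203205 / ℚ) ramifies at {5, 29}: a division algebra.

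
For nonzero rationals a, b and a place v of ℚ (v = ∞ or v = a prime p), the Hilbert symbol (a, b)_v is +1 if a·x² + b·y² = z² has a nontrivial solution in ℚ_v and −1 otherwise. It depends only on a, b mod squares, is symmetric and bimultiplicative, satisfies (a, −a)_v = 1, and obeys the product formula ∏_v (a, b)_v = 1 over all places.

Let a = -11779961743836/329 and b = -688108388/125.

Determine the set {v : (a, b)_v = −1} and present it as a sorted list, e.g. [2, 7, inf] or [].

Mod squares: a ≡ -2276351, b ≡ -1625965. Check v ∈ {∞, 2, 3, 5, 7, 11, 13, 17, 23, 37, 47}.
v=2: v_2(a)=2, v_2(b)=2; units ≡ 1, 3 (mod 8); ε·ε+αω+βω = 0·1+2·1+2·0 ≡ 0  ⇒  (a,b)_2 = +1.
v=∞: -2276351 < 0 and -1625965 < 0  ⇒  (a,b)_∞ = -1.
v=7: a=7^-1·(≡3), b=7^0·(≡2) mod 7; (3|7)=-1, (2|7)=+1; (−1)^{-1·0·3}·(-1)^0·(+1)^-1 = +1.
v=17: a=17^1·(≡10), b=17^1·(≡6) mod 17; (10|17)=-1, (6|17)=-1; (−1)^{1·1·8}·(-1)^1·(-1)^1 = +1.
v=23: a=23^4·(≡20), b=23^2·(≡20) mod 23; (20|23)=-1, (20|23)=-1; (−1)^{4·2·11}·(-1)^2·(-1)^4 = +1.
v=5: a=5^0·(≡1), b=5^-3·(≡2) mod 5; (1|5)=+1, (2|5)=-1; (−1)^{0·-3·2}·(+1)^-3·(-1)^0 = +1.
v=11: a=11^1·(≡2), b=11^1·(≡5) mod 11; (2|11)=-1, (5|11)=+1; (−1)^{1·1·5}·(-1)^1·(+1)^1 = +1.
v=37: a=37^1·(≡6), b=37^1·(≡27) mod 37; (6|37)=-1, (27|37)=+1; (−1)^{1·1·18}·(-1)^1·(+1)^1 = -1.
v=13: a=13^2·(≡10), b=13^0·(≡9) mod 13; (10|13)=+1, (9|13)=+1; (−1)^{2·0·6}·(+1)^0·(+1)^2 = +1.
v=3: a=3^2·(≡1), b=3^0·(≡2) mod 3; (1|3)=+1, (2|3)=-1; (−1)^{2·0·1}·(+1)^0·(-1)^2 = +1.
v=47: a=47^-1·(≡4), b=47^1·(≡30) mod 47; (4|47)=+1, (30|47)=-1; (−1)^{-1·1·23}·(+1)^1·(-1)^-1 = +1.
|Ram(-2276351, -1625965)| = 2, even; anisotropic at {37, ∞}.

[37, inf]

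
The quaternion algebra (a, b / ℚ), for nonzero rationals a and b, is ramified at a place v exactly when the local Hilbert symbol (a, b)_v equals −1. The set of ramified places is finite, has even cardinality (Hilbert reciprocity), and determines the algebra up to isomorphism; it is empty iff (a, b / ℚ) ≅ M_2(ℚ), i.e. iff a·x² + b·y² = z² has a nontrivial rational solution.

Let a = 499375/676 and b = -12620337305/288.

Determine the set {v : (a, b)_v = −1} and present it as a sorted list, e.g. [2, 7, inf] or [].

(a, b) ≡ (799, -11890) mod (ℚ^×)²; places V = {2, 3, 5, 13, 17, 29, 31, 41, 47, ∞}.
(a,b)_41: α=0, u≡10; β=1, v≡12 (mod 41); (10|41)=+1, (12|41)=-1; sign (−1)^0·+1^1·-1^0 = +1.
(a,b)_29: α=0, u≡22; β=1, v≡20 (mod 29); (22|29)=+1, (20|29)=+1; sign (−1)^0·+1^1·+1^0 = +1.
(a,b)_13: α=-2, u≡8; β=0, v≡11 (mod 13); (8|13)=-1, (11|13)=-1; sign (−1)^0·-1^0·-1^-2 = +1.
(a,b)_5: α=4, u≡4; β=1, v≡3 (mod 5); (4|5)=+1, (3|5)=-1; sign (−1)^0·+1^1·-1^4 = +1.
(a,b)_31: α=0, u≡11; β=2, v≡20 (mod 31); (11|31)=-1, (20|31)=+1; sign (−1)^0·-1^2·+1^0 = +1.
(a,b)_47: α=1, u≡8; β=2, v≡37 (mod 47); (8|47)=+1, (37|47)=+1; sign (−1)^0·+1^2·+1^1 = +1.
(a,b)_3: α=0, u≡1; β=-2, v≡2 (mod 3); (1|3)=+1, (2|3)=-1; sign (−1)^0·+1^-2·-1^0 = +1.
(a,b)_∞: sgn(799)=+, sgn(-11890)=−, so +1.
(a,b)_17: α=1, u≡13; β=0, v≡11 (mod 17); (13|17)=+1, (11|17)=-1; sign (−1)^0·+1^0·-1^1 = -1.
(a,b)_2: α=-2, β=-5; u≡7, v≡7 (mod 8); ε(u)ε(v)=1·1, αω(v)=-2·0, βω(u)=-5·0; sum ≡ 1  ⇒  -1.
Ram(799, -11890) = {2, 17}; no ℚ_2-point on the conic.

[2, 17]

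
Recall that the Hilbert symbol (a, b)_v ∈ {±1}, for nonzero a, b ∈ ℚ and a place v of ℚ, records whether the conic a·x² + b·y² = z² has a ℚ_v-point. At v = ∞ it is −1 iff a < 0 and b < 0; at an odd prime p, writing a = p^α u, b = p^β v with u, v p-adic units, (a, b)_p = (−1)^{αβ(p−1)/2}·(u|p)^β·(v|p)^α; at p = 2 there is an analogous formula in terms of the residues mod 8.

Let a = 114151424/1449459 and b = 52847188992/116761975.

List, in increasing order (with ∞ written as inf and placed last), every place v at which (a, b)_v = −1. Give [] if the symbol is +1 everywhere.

(a, b) ≡ (319, 211497) mod (ℚ^×)²; places V = {2, 3, 5, 11, 13, 17, 29, 31, ∞}.
(a,b)_11: α=-5, u≡10; β=-5, v≡7 (mod 11); (10|11)=-1, (7|11)=-1; sign (−1)^1·-1^-5·-1^-5 = -1.
(a,b)_2: α=12, β=10; u≡7, v≡1 (mod 8); ε(u)ε(v)=1·0, αω(v)=12·0, βω(u)=10·0; sum ≡ 0  ⇒  +1.
(a,b)_3: α=-2, u≡1; β=5, v≡2 (mod 3); (1|3)=+1, (2|3)=-1; sign (−1)^0·+1^5·-1^-2 = +1.
(a,b)_17: α=0, u≡9; β=1, v≡12 (mod 17); (9|17)=+1, (12|17)=-1; sign (−1)^0·+1^1·-1^0 = +1.
(a,b)_13: α=0, u≡8; β=1, v≡6 (mod 13); (8|13)=-1, (6|13)=-1; sign (−1)^0·-1^1·-1^0 = -1.
(a,b)_∞: sgn(319)=+, sgn(211497)=+, so +1.
(a,b)_31: α=2, u≡1; β=2, v≡29 (mod 31); (1|31)=+1, (29|31)=-1; sign (−1)^0·+1^2·-1^2 = +1.
(a,b)_5: α=0, u≡1; β=-2, v≡3 (mod 5); (1|5)=+1, (3|5)=-1; sign (−1)^0·+1^-2·-1^0 = +1.
(a,b)_29: α=1, u≡26; β=-1, v≡26 (mod 29); (26|29)=-1, (26|29)=-1; sign (−1)^0·-1^-1·-1^1 = +1.
Ram(319, 211497) = {11, 13}; no ℚ_11-point on the conic.

[11, 13]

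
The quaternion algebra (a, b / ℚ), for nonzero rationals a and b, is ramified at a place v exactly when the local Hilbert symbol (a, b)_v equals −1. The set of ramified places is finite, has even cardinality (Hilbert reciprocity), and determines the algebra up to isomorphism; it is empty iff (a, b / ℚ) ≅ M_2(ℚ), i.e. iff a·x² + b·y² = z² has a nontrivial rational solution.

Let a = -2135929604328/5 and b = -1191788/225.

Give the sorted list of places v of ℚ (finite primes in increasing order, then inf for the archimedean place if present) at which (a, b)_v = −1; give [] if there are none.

(a, b) ≡ (-195040690, -1763) mod (ℚ^×)²; places V = {2, 3, 5, 13, 23, 37, 41, 43, ∞}.
(a,b)_2: α=3, β=2; u≡7, v≡5 (mod 8); ε(u)ε(v)=1·0, αω(v)=3·1, βω(u)=2·0; sum ≡ 1  ⇒  -1.
(a,b)_13: α=3, u≡1; β=2, v≡5 (mod 13); (1|13)=+1, (5|13)=-1; sign (−1)^0·+1^2·-1^3 = -1.
(a,b)_3: α=4, u≡2; β=-2, v≡1 (mod 3); (2|3)=-1, (1|3)=+1; sign (−1)^0·-1^-2·+1^4 = +1.
(a,b)_37: α=1, u≡19; β=0, v≡31 (mod 37); (19|37)=-1, (31|37)=-1; sign (−1)^0·-1^0·-1^1 = -1.
(a,b)_5: α=-1, u≡2; β=-2, v≡3 (mod 5); (2|5)=-1, (3|5)=-1; sign (−1)^0·-1^-2·-1^-1 = -1.
(a,b)_∞: sgn(-195040690)=−, sgn(-1763)=−, so -1.
(a,b)_43: α=1, u≡17; β=1, v≡32 (mod 43); (17|43)=+1, (32|43)=-1; sign (−1)^1·+1^1·-1^1 = +1.
(a,b)_23: α=1, u≡8; β=0, v≡4 (mod 23); (8|23)=+1, (4|23)=+1; sign (−1)^0·+1^0·+1^1 = +1.
(a,b)_41: α=1, u≡11; β=1, v≡39 (mod 41); (11|41)=-1, (39|41)=+1; sign (−1)^0·-1^1·+1^1 = -1.
Ram(-195040690, -1763) = {2, 5, 13, 37, 41, ∞}; no ℚ_2-point on the conic.

[2, 5, 13, 37, 41, inf]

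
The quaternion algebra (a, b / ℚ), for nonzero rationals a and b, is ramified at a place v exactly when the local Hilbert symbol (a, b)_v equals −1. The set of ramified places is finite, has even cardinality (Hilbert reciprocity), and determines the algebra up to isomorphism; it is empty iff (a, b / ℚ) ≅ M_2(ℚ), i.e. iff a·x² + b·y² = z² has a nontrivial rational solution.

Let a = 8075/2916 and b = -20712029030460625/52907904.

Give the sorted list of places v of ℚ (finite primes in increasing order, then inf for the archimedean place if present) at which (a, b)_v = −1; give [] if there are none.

[2, 19]

(a, b) ≡ (323, -49742) mod (ℚ^×)²; places V = {2, 3, 5, 7, 11, 13, 17, 19, 23, ∞}.
(a,b)_2: α=-2, β=-7; u≡3, v≡1 (mod 8); ε(u)ε(v)=1·0, αω(v)=-2·0, βω(u)=-7·1; sum ≡ 1  ⇒  -1.
(a,b)_5: α=2, u≡3; β=4, v≡2 (mod 5); (3|5)=-1, (2|5)=-1; sign (−1)^0·-1^4·-1^2 = +1.
(a,b)_13: α=0, u≡7; β=2, v≡9 (mod 13); (7|13)=-1, (9|13)=+1; sign (−1)^0·-1^2·+1^0 = +1.
(a,b)_∞: sgn(323)=+, sgn(-49742)=−, so +1.
(a,b)_3: α=-6, u≡2; β=-10, v≡1 (mod 3); (2|3)=-1, (1|3)=+1; sign (−1)^0·-1^-10·+1^-6 = +1.
(a,b)_7: α=0, u≡1; β=-1, v≡3 (mod 7); (1|7)=+1, (3|7)=-1; sign (−1)^0·+1^-1·-1^0 = +1.
(a,b)_23: α=0, u≡18; β=2, v≡21 (mod 23); (18|23)=+1, (21|23)=-1; sign (−1)^0·+1^2·-1^0 = +1.
(a,b)_17: α=1, u≡15; β=3, v≡4 (mod 17); (15|17)=+1, (4|17)=+1; sign (−1)^0·+1^3·+1^1 = +1.
(a,b)_19: α=1, u≡5; β=3, v≡16 (mod 19); (5|19)=+1, (16|19)=+1; sign (−1)^1·+1^3·+1^1 = -1.
(a,b)_11: α=0, u≡1; β=1, v≡10 (mod 11); (1|11)=+1, (10|11)=-1; sign (−1)^0·+1^1·-1^0 = +1.
Ram(323, -49742) = {2, 19}; no ℚ_2-point on the conic.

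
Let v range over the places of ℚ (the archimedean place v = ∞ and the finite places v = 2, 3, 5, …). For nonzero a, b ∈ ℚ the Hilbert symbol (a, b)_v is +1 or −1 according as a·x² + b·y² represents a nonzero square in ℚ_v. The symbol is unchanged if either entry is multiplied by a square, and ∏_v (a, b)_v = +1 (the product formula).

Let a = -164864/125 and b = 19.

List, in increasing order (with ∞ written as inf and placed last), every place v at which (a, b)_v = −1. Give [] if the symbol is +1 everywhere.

[2, 7, 19, 23]

(a, b) ≡ (-805, 19) mod (ℚ^×)²; places V = {2, 5, 7, 19, 23, ∞}.
(a,b)_2: α=10, β=0; u≡3, v≡3 (mod 8); ε(u)ε(v)=1·1, αω(v)=10·1, βω(u)=0·1; sum ≡ 1  ⇒  -1.
(a,b)_23: α=1, u≡10; β=0, v≡19 (mod 23); (10|23)=-1, (19|23)=-1; sign (−1)^0·-1^0·-1^1 = -1.
(a,b)_5: α=-3, u≡1; β=0, v≡4 (mod 5); (1|5)=+1, (4|5)=+1; sign (−1)^0·+1^0·+1^-3 = +1.
(a,b)_7: α=1, u≡4; β=0, v≡5 (mod 7); (4|7)=+1, (5|7)=-1; sign (−1)^0·+1^0·-1^1 = -1.
(a,b)_19: α=0, u≡12; β=1, v≡1 (mod 19); (12|19)=-1, (1|19)=+1; sign (−1)^0·-1^1·+1^0 = -1.
(a,b)_∞: sgn(-805)=−, sgn(19)=+, so +1.
Ram(-805, 19) = {2, 7, 19, 23}; no ℚ_2-point on the conic.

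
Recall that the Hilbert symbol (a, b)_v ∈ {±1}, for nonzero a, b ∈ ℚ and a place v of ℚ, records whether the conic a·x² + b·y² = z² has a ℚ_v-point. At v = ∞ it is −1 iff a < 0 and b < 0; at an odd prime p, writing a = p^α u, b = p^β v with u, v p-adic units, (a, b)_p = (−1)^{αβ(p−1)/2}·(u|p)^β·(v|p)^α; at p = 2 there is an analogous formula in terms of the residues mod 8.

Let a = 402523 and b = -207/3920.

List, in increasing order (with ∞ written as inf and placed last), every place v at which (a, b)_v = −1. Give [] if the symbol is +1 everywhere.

[5, 11]

Mod squares: a ≡ 402523, b ≡ -115. Check v ∈ {∞, 2, 3, 5, 7, 11, 23, 37, 43}.
v=5: a=5^0·(≡3), b=5^-1·(≡2) mod 5; (3|5)=-1, (2|5)=-1; (−1)^{0·-1·2}·(-1)^-1·(-1)^0 = -1.
v=11: a=11^1·(≡7), b=11^0·(≡6) mod 11; (7|11)=-1, (6|11)=-1; (−1)^{1·0·5}·(-1)^0·(-1)^1 = -1.
v=23: a=23^1·(≡21), b=23^1·(≡6) mod 23; (21|23)=-1, (6|23)=+1; (−1)^{1·1·11}·(-1)^1·(+1)^1 = +1.
v=3: a=3^0·(≡1), b=3^2·(≡2) mod 3; (1|3)=+1, (2|3)=-1; (−1)^{0·2·1}·(+1)^2·(-1)^0 = +1.
v=37: a=37^1·(≡1), b=37^0·(≡11) mod 37; (1|37)=+1, (11|37)=+1; (−1)^{1·0·18}·(+1)^0·(+1)^1 = +1.
v=∞: 402523 > 0 and -115 < 0  ⇒  (a,b)_∞ = +1.
v=7: a=7^0·(≡2), b=7^-2·(≡1) mod 7; (2|7)=+1, (1|7)=+1; (−1)^{0·-2·3}·(+1)^-2·(+1)^0 = +1.
v=43: a=43^1·(≡30), b=43^0·(≡38) mod 43; (30|43)=-1, (38|43)=+1; (−1)^{1·0·21}·(-1)^0·(+1)^1 = +1.
v=2: v_2(a)=0, v_2(b)=-4; units ≡ 3, 5 (mod 8); ε·ε+αω+βω = 1·0+0·1+-4·1 ≡ 0  ⇒  (a,b)_2 = +1.
Ram(402523, -115) = {5, 11}; no ℚ_5-point on the conic.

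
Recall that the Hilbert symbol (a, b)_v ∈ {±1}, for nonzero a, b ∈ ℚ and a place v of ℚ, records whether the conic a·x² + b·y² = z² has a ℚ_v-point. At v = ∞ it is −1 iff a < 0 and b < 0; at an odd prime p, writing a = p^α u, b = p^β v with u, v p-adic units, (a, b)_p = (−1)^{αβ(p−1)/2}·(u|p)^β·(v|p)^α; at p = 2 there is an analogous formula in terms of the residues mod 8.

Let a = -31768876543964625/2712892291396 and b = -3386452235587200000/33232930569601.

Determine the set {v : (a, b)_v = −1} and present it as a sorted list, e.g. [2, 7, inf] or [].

Mod squares: a ≡ -65, b ≡ -3705. Check v ∈ {∞, 2, 3, 5, 7, 13, 17, 19}.
v=7: a=7^-14·(≡3), b=7^-16·(≡3) mod 7; (3|7)=-1, (3|7)=-1; (−1)^{-14·-16·3}·(-1)^-16·(-1)^-14 = +1.
v=19: a=19^2·(≡11), b=19^3·(≡3) mod 19; (11|19)=+1, (3|19)=-1; (−1)^{2·3·9}·(+1)^3·(-1)^2 = +1.
v=2: v_2(a)=-2, v_2(b)=10; units ≡ 7, 7 (mod 8); ε·ε+αω+βω = 1·1+-2·0+10·0 ≡ 1  ⇒  (a,b)_2 = -1.
v=5: a=5^3·(≡3), b=5^5·(≡1) mod 5; (3|5)=-1, (1|5)=+1; (−1)^{3·5·2}·(-1)^5·(+1)^3 = -1.
v=13: a=13^5·(≡11), b=13^3·(≡9) mod 13; (11|13)=-1, (9|13)=+1; (−1)^{5·3·6}·(-1)^3·(+1)^5 = -1.
v=17: a=17^2·(≡14), b=17^2·(≡16) mod 17; (14|17)=-1, (16|17)=+1; (−1)^{2·2·8}·(-1)^2·(+1)^2 = +1.
v=3: a=3^8·(≡1), b=3^5·(≡1) mod 3; (1|3)=+1, (1|3)=+1; (−1)^{8·5·1}·(+1)^5·(+1)^8 = +1.
v=∞: -65 < 0 and -3705 < 0  ⇒  (a,b)_∞ = -1.
Ram(-65, -3705) = {2, 5, 13, ∞}; no ℚ_2-point on the conic.

[2, 5, 13, inf]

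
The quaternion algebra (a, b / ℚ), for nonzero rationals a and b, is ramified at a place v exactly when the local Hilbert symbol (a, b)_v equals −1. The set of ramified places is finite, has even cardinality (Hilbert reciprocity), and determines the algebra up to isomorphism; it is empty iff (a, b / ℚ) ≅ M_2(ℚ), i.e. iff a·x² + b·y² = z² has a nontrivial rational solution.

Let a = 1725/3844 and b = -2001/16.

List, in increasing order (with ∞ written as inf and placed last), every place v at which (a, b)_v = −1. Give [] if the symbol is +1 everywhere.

(a, b) ≡ (69, -2001) mod (ℚ^×)²; places V = {2, 3, 5, 23, 29, 31, ∞}.
(a,b)_3: α=1, u≡2; β=1, v≡2 (mod 3); (2|3)=-1, (2|3)=-1; sign (−1)^1·-1^1·-1^1 = -1.
(a,b)_31: α=-2, u≡5; β=0, v≡28 (mod 31); (5|31)=+1, (28|31)=+1; sign (−1)^0·+1^0·+1^-2 = +1.
(a,b)_23: α=1, u≡2; β=1, v≡19 (mod 23); (2|23)=+1, (19|23)=-1; sign (−1)^1·+1^1·-1^1 = +1.
(a,b)_2: α=-2, β=-4; u≡5, v≡7 (mod 8); ε(u)ε(v)=0·1, αω(v)=-2·0, βω(u)=-4·1; sum ≡ 0  ⇒  +1.
(a,b)_29: α=0, u≡19; β=1, v≡12 (mod 29); (19|29)=-1, (12|29)=-1; sign (−1)^0·-1^1·-1^0 = -1.
(a,b)_5: α=2, u≡1; β=0, v≡4 (mod 5); (1|5)=+1, (4|5)=+1; sign (−1)^0·+1^0·+1^2 = +1.
(a,b)_∞: sgn(69)=+, sgn(-2001)=−, so +1.
Ram(69, -2001) = {3, 29}; no ℚ_3-point on the conic.

[3, 29]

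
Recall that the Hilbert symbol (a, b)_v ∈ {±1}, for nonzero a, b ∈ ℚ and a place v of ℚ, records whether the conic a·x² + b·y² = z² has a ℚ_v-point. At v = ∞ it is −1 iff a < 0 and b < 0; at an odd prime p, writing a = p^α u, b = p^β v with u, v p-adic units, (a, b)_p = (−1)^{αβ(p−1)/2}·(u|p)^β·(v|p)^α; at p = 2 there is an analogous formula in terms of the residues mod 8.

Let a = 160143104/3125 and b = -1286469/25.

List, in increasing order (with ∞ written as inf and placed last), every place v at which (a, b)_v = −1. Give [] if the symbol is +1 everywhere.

Mod squares: a ≡ 3127795, b ≡ -142941. Check v ∈ {∞, 2, 3, 5, 11, 29, 31, 37, 53}.
v=5: a=5^-5·(≡4), b=5^-2·(≡1) mod 5; (4|5)=+1, (1|5)=+1; (−1)^{-5·-2·2}·(+1)^-2·(+1)^-5 = +1.
v=53: a=53^1·(≡34), b=53^1·(≡17) mod 53; (34|53)=-1, (17|53)=+1; (−1)^{1·1·26}·(-1)^1·(+1)^1 = -1.
v=3: a=3^0·(≡1), b=3^3·(≡2) mod 3; (1|3)=+1, (2|3)=-1; (−1)^{0·3·1}·(+1)^3·(-1)^0 = +1.
v=37: a=37^1·(≡33), b=37^0·(≡26) mod 37; (33|37)=+1, (26|37)=+1; (−1)^{1·0·18}·(+1)^0·(+1)^1 = +1.
v=2: v_2(a)=8, v_2(b)=0; units ≡ 3, 3 (mod 8); ε·ε+αω+βω = 1·1+8·1+0·1 ≡ 1  ⇒  (a,b)_2 = -1.
v=31: a=31^0·(≡28), b=31^1·(≡19) mod 31; (28|31)=+1, (19|31)=+1; (−1)^{0·1·15}·(+1)^1·(+1)^0 = +1.
v=11: a=11^1·(≡8), b=11^0·(≡1) mod 11; (8|11)=-1, (1|11)=+1; (−1)^{1·0·5}·(-1)^0·(+1)^1 = +1.
v=∞: 3127795 > 0 and -142941 < 0  ⇒  (a,b)_∞ = +1.
v=29: a=29^1·(≡13), b=29^1·(≡5) mod 29; (13|29)=+1, (5|29)=+1; (−1)^{1·1·14}·(+1)^1·(+1)^1 = +1.
|Ram(3127795, -142941)| = 2, even; anisotropic at {2, 53}.

[2, 53]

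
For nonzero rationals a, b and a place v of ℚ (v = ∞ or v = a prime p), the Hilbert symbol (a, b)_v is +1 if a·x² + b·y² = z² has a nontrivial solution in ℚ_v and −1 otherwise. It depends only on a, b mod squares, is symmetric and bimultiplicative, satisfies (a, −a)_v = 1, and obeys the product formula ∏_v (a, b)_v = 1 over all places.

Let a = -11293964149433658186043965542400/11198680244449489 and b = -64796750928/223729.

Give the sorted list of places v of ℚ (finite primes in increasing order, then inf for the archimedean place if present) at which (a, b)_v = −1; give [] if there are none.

[2, 13, 17, 19, 23, inf]

(a, b) ≡ (-15249, -12597) mod (ℚ^×)²; places V = {2, 3, 5, 7, 11, 13, 17, 19, 23, 43, ∞}.
(a,b)_7: α=6, u≡4; β=2, v≡6 (mod 7); (4|7)=+1, (6|7)=-1; sign (−1)^0·+1^2·-1^6 = +1.
(a,b)_19: α=2, u≡14; β=1, v≡15 (mod 19); (14|19)=-1, (15|19)=-1; sign (−1)^0·-1^1·-1^2 = -1.
(a,b)_43: α=-6, u≡17; β=-2, v≡2 (mod 43); (17|43)=+1, (2|43)=-1; sign (−1)^0·+1^-2·-1^-6 = +1.
(a,b)_5: α=2, u≡1; β=0, v≡3 (mod 5); (1|5)=+1, (3|5)=-1; sign (−1)^0·+1^0·-1^2 = +1.
(a,b)_23: α=1, u≡18; β=0, v≡22 (mod 23); (18|23)=+1, (22|23)=-1; sign (−1)^0·+1^0·-1^1 = -1.
(a,b)_17: α=3, u≡9; β=1, v≡6 (mod 17); (9|17)=+1, (6|17)=-1; sign (−1)^0·+1^1·-1^3 = -1.
(a,b)_13: α=3, u≡4; β=1, v≡5 (mod 13); (4|13)=+1, (5|13)=-1; sign (−1)^0·+1^1·-1^3 = -1.
(a,b)_2: α=12, β=4; u≡7, v≡3 (mod 8); ε(u)ε(v)=1·1, αω(v)=12·1, βω(u)=4·0; sum ≡ 1  ⇒  -1.
(a,b)_∞: sgn(-15249)=−, sgn(-12597)=−, so -1.
(a,b)_11: α=-6, u≡2; β=-2, v≡3 (mod 11); (2|11)=-1, (3|11)=+1; sign (−1)^0·-1^-2·+1^-6 = +1.
(a,b)_3: α=21, u≡2; β=9, v≡1 (mod 3); (2|3)=-1, (1|3)=+1; sign (−1)^1·-1^9·+1^21 = +1.
(-15249, -12597 / ℚ) ramifies at {2, 13, 17, 19, 23, ∞}: a division algebra.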